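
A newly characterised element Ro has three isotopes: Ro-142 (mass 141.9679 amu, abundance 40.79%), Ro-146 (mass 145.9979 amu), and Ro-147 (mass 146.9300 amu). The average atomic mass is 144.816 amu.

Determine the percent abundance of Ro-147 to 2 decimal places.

49.56%

Let x and y be the fractions of Ro-146 and Ro-147. Then x + y = 1 − 0.4079 = 0.5921 and 145.9979x + 146.9300y = 144.816 − 0.4079×141.9679 = 86.90729359.
Substituting: 145.9979x + 146.9300(0.5921 − x) = 86.90729359
(145.9979 − 146.9300)x = -0.08995941  ⇒  x = 0.09651, y = 0.49559
Ro-146: 9.65%, Ro-147: 49.56%.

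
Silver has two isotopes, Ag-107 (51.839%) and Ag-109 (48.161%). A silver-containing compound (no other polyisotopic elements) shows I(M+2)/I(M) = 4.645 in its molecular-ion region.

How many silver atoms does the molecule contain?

5

For n independent Ag atoms, I(M+2)/I(M) = n · (abundance Ag-109) / (abundance Ag-107) = n · 0.48161/0.51839.
n = 4.645 × 0.51839/0.48161 = 5.00 ≈ 5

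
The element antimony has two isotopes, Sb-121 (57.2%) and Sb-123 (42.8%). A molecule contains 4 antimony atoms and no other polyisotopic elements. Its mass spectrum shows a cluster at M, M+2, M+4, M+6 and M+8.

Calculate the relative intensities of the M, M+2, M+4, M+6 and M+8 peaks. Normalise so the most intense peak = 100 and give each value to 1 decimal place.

29.8 : 89.1 : 100.0 : 49.9 : 9.3

Each Sb atom is independently Sb-121 (p = 0.572) or Sb-123 (q = 0.428); the cluster is the binomial expansion (p + q)^4.
P(M) = 0.572^4 = 0.107049
P(M+2) = 4 × 0.572^3 × 0.428^1 = 0.320400
P(M+4) = 6 × 0.572^2 × 0.428^2 = 0.359609
P(M+6) = 4 × 0.572^1 × 0.428^3 = 0.179385
P(M+8) = 0.428^4 = 0.033556
The M+4 peak is largest (0.359609); scaling to 100 gives 29.8 : 89.1 : 100.0 : 49.9 : 9.3.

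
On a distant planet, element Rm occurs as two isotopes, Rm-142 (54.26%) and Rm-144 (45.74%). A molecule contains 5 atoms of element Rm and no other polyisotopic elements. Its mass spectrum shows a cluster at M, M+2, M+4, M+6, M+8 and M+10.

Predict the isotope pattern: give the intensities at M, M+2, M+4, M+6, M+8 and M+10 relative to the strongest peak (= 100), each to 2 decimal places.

Each Rm atom is independently Rm-142 (p = 0.5426) or Rm-144 (q = 0.4574); the cluster is the binomial expansion (p + q)^5.
P(M) = 0.5426^5 = 0.047033
P(M+2) = 5 × 0.5426^4 × 0.4574^1 = 0.198237
P(M+4) = 10 × 0.5426^3 × 0.4574^2 = 0.334219
P(M+6) = 10 × 0.5426^2 × 0.4574^3 = 0.281740
P(M+8) = 5 × 0.5426^1 × 0.4574^4 = 0.118750
P(M+10) = 0.4574^5 = 0.020021
The M+4 peak is largest (0.334219); scaling to 100 gives 14.07 : 59.31 : 100.00 : 84.30 : 35.53 : 5.99.

14.07 : 59.31 : 100.00 : 84.30 : 35.53 : 5.99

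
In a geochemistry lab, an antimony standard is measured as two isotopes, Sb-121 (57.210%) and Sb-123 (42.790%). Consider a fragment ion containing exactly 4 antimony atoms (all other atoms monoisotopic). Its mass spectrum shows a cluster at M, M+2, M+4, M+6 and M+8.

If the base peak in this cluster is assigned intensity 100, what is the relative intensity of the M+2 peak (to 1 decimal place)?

89.1

Binomial terms of (0.57210 + 0.42790)^4: M 0.1071, M+2 0.3205, M+4 0.3596, M+6 0.1793, M+8 0.0335 → M+4 is the base peak.
P(M+4) = C(4,2) × 0.57210^2 × 0.42790^2 = 6 × 0.32729841 × 0.18309841 = 0.359567 (base)
P(M+2) = C(4,1) × 0.57210^3 × 0.42790^1 = 4 × 0.18724742 × 0.4279 = 0.320493
Relative intensity = 0.320493 / 0.359567 × 100 = 89.1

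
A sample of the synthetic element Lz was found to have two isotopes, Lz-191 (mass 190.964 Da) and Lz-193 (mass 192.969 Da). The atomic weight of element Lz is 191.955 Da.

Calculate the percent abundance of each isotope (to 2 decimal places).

Let x be the fractional abundance of Lz-191; then Lz-193 has abundance 1 − x.
190.964·x + 192.969·(1 − x) = 191.955
(190.964 − 192.969)·x = 191.955 − 192.969
x = -1.014 / -2.005 = 0.50574 → 50.57% Lz-191, 49.43% Lz-193.

Lz-191: 50.57%, Lz-193: 49.43%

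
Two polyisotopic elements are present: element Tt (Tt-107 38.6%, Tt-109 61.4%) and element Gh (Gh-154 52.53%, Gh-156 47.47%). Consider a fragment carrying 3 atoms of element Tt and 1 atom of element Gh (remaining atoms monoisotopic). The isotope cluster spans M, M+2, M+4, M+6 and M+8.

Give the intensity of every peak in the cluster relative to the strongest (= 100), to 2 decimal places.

8.40 : 47.68 : 100.00 : 91.44 : 30.56

Element Tt pattern (n=3): 0.05751246 : 0.27445063 : 0.43656137 : 0.23147554
Element Gh pattern (n=1): 0.5253 : 0.4747
Convolve the two distributions (both contribute in 2-u steps):
  M: 0.05751246×0.5253 = 0.030211
  M+2: 0.05751246×0.4747 + 0.27445063×0.5253 = 0.171470
  M+4: 0.27445063×0.4747 + 0.43656137×0.5253 = 0.359607
  M+6: 0.43656137×0.4747 + 0.23147554×0.5253 = 0.328830
  M+8: 0.23147554×0.4747 = 0.109881
Scale to base peak (0.359607) = 100: 8.40 : 47.68 : 100.00 : 91.44 : 30.56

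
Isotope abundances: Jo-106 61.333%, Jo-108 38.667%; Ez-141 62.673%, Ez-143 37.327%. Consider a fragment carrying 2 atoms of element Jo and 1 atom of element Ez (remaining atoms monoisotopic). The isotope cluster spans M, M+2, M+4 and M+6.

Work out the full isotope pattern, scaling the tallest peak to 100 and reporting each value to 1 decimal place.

53.9 : 100.0 : 61.9 : 12.8

Element Jo pattern (n=2): 0.37617369 : 0.47431262 : 0.14951369
Element Ez pattern (n=1): 0.62673 : 0.37327
Convolve the two distributions (both contribute in 2-u steps):
  M: 0.37617369×0.62673 = 0.235759
  M+2: 0.37617369×0.37327 + 0.47431262×0.62673 = 0.437680
  M+4: 0.47431262×0.37327 + 0.14951369×0.62673 = 0.270751
  M+6: 0.14951369×0.37327 = 0.055809
Scale to base peak (0.437680) = 100: 53.9 : 100.0 : 61.9 : 12.8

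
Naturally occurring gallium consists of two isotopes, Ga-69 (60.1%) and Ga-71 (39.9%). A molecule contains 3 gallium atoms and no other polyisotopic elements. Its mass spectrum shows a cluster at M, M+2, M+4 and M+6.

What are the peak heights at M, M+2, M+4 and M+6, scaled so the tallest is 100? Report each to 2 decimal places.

Expanding (0.601 + 0.399)^3:
P(M) = 0.601^3 = 0.217082
P(M+2) = 3 × 0.601^2 × 0.399^1 = 0.432358
P(M+4) = 3 × 0.601^1 × 0.399^2 = 0.287039
P(M+6) = 0.399^3 = 0.063521
The M+2 peak is largest (0.432358); scaling to 100 gives 50.21 : 100.00 : 66.39 : 14.69.

50.21 : 100.00 : 66.39 : 14.69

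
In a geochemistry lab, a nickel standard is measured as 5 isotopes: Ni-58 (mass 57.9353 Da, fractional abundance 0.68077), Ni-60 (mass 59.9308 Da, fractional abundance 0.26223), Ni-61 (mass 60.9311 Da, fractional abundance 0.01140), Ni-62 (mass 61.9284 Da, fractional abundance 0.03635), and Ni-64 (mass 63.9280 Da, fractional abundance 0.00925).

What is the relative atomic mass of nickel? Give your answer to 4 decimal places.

58.6933 Da

Average mass = Σ (abundance × isotope mass) = 0.68077 × 57.9353 + 0.26223 × 59.9308 + 0.01140 × 60.9311 + 0.03635 × 61.9284 + 0.00925 × 63.9280
= 39.44061 + 15.71565 + 0.69461 + 2.25110 + 0.59133 = 58.69330 Da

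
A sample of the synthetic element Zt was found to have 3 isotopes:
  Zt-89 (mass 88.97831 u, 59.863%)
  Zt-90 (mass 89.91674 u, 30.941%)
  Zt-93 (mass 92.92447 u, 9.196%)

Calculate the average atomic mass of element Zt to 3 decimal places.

89.632 u

Average mass = Σ (abundance × isotope mass) = 0.59863 × 88.97831 + 0.30941 × 89.91674 + 0.09196 × 92.92447
= 53.265086 + 27.821139 + 8.545334 = 89.631559 u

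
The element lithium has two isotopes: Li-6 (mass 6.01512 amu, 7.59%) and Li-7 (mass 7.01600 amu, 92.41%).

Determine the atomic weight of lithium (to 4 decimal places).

6.9400 amu

The abundance-weighted mean is 0.0759 × 6.01512 + 0.9241 × 7.01600
= 0.456548 + 6.483486 = 6.940034 amu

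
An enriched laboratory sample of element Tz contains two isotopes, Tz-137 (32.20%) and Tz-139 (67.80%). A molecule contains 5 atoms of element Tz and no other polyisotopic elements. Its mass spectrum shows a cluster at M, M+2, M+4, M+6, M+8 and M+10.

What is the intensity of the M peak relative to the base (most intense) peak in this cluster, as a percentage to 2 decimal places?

1.02%

Term probabilities: M 0.0035, M+2 0.0364, M+4 0.1535, M+6 0.3231, M+8 0.3402, M+10 0.1433. Base peak = M+8.
P(M+8) = C(5,4) × 0.3220^1 × 0.6780^4 = 5 × 0.3220 × 0.21130938 = 0.340208 (base)
P(M) = C(5,0) × 0.3220^5 × 0.6780^0 = 1 × 0.00346162 × 1.0000 = 0.003462
Relative intensity = 0.003462 / 0.340208 × 100 = 1.02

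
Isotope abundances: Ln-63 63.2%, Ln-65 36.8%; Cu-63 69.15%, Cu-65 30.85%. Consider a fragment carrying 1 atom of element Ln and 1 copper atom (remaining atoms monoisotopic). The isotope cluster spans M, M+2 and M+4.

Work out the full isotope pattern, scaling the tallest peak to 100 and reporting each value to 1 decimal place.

97.2 : 100.0 : 25.3

Element Ln pattern (n=1): 0.6320 : 0.3680
Copper pattern (n=1): 0.6915 : 0.3085
Convolve the two distributions (both contribute in 2-u steps):
  M: 0.6320×0.6915 = 0.437028
  M+2: 0.6320×0.3085 + 0.3680×0.6915 = 0.449444
  M+4: 0.3680×0.3085 = 0.113528
Scale to base peak (0.449444) = 100: 97.2 : 100.0 : 25.3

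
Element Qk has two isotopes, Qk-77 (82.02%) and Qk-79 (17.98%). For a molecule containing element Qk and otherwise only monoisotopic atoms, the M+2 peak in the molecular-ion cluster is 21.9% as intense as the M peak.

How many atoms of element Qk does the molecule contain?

For n independent Qk atoms, I(M+2)/I(M) = n · (abundance Qk-79) / (abundance Qk-77) = n · 0.1798/0.8202.
n = 0.219 × 0.8202/0.1798 = 1.00 ≈ 1

1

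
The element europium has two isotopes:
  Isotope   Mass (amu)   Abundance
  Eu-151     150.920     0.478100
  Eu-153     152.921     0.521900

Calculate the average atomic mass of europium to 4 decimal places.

151.9643 amu

Average mass = Σ (abundance × isotope mass) = 0.478100 × 150.920 + 0.521900 × 152.921
= 72.15485 + 79.80947 = 151.96432 amu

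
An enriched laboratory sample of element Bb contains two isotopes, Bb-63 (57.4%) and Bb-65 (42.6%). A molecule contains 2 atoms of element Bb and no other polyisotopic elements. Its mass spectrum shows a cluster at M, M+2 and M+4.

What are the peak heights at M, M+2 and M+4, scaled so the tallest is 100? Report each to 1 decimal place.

Each Bb atom is independently Bb-63 (p = 0.574) or Bb-65 (q = 0.426); the cluster is the binomial expansion (p + q)^2.
P(M) = 0.574^2 = 0.329476
P(M+2) = 2 × 0.574^1 × 0.426^1 = 0.489048
P(M+4) = 0.426^2 = 0.181476
The M+2 peak is largest (0.489048); scaling to 100 gives 67.4 : 100.0 : 37.1.

67.4 : 100.0 : 37.1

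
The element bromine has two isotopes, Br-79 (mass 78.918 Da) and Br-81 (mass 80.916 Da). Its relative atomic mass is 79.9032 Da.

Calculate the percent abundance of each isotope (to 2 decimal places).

Br-79: 50.69%, Br-81: 49.31%

With x = fraction of Br-79 (so Br-81 is 1 − x):
78.918·x + 80.916·(1 − x) = 79.9032
(78.918 − 80.916)·x = 79.9032 − 80.916
x = -1.0128 / -1.998 = 0.50691 → 50.69% Br-79, 49.31% Br-81.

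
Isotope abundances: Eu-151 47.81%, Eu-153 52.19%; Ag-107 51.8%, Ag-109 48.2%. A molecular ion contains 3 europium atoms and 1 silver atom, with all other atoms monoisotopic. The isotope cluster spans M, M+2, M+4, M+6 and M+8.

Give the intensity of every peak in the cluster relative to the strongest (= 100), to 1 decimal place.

15.1 : 63.5 : 100.0 : 69.9 : 18.3

Europium pattern (n=3): 0.10928391 : 0.3578871 : 0.39067407 : 0.14215492
Silver pattern (n=1): 0.5180 : 0.4820
Convolve the two distributions (both contribute in 2-u steps):
  M: 0.10928391×0.5180 = 0.056609
  M+2: 0.10928391×0.4820 + 0.3578871×0.5180 = 0.238060
  M+4: 0.3578871×0.4820 + 0.39067407×0.5180 = 0.374871
  M+6: 0.39067407×0.4820 + 0.14215492×0.5180 = 0.261941
  M+8: 0.14215492×0.4820 = 0.068519
Scale to base peak (0.374871) = 100: 15.1 : 63.5 : 100.0 : 69.9 : 18.3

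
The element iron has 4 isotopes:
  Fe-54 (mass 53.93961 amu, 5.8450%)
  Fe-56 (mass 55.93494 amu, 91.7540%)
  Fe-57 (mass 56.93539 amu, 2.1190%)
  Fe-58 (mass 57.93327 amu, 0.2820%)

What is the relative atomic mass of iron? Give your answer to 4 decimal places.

55.8451 amu

Weight each isotope mass by its fractional abundance: 0.058450 × 53.93961 + 0.917540 × 55.93494 + 0.021190 × 56.93539 + 0.002820 × 57.93327
= 3.152770 + 51.322545 + 1.206461 + 0.163372 = 55.845148 amu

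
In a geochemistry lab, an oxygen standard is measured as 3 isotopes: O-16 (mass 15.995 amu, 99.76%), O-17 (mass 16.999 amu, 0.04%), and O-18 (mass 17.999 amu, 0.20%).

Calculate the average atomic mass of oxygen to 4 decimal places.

15.9994 amu

Average mass = Σ (abundance × isotope mass) = 0.9976 × 15.995 + 0.0004 × 16.999 + 0.0020 × 17.999
= 15.95661 + 0.00680 + 0.03600 = 15.99941 amu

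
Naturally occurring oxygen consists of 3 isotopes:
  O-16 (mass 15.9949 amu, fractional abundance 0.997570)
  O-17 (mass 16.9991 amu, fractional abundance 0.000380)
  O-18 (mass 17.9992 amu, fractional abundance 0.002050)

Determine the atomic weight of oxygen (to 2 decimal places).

16.00 amu

Ar = Σ fᵢ·mᵢ = 0.997570 × 15.9949 + 0.000380 × 16.9991 + 0.002050 × 17.9992
= 15.95603 + 0.00646 + 0.03690 = 15.99939 amu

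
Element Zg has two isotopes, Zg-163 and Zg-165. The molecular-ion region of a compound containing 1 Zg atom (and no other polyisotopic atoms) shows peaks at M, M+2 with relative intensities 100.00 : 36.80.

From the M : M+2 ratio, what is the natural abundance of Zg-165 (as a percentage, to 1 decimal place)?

If p is the fraction of Zg that is Zg-163, then I(M+2)/I(M) = [C(1,1)·p^0·(1−p)] / p^1 = 1·(1−p)/p = 36.80/100.00 = 0.3680
(1−p)/p = 0.3680/1 = 0.3680  ⇒  p = 1/(1 + 0.3680) = 0.7310
Zg-163: 73.1%, Zg-165: 26.9%.

26.9%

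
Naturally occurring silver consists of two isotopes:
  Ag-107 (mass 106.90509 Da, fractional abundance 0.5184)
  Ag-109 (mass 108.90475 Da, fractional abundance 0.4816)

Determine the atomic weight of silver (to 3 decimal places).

107.868 Da

The abundance-weighted mean is 0.5184 × 106.90509 + 0.4816 × 108.90475
= 55.419599 + 52.448528 = 107.868127 Da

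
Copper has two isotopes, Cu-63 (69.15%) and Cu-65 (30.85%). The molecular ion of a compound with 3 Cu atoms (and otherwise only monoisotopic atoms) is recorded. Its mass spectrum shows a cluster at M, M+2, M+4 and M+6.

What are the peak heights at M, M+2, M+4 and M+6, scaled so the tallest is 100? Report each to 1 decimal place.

Expanding (0.6915 + 0.3085)^3:
P(M) = 0.6915^3 = 0.330656
P(M+2) = 3 × 0.6915^2 × 0.3085^1 = 0.442548
P(M+4) = 3 × 0.6915^1 × 0.3085^2 = 0.197435
P(M+6) = 0.3085^3 = 0.029361
The M+2 peak is largest (0.442548); scaling to 100 gives 74.7 : 100.0 : 44.6 : 6.6.

74.7 : 100.0 : 44.6 : 6.6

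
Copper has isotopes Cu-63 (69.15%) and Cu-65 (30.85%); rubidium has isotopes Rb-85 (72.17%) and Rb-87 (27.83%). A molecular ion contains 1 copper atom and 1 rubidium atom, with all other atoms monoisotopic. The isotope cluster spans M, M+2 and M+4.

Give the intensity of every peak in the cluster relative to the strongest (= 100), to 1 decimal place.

100.0 : 83.2 : 17.2

Copper pattern (n=1): 0.6915 : 0.3085
Rubidium pattern (n=1): 0.7217 : 0.2783
Convolve the two distributions (both contribute in 2-u steps):
  M: 0.6915×0.7217 = 0.499056
  M+2: 0.6915×0.2783 + 0.3085×0.7217 = 0.415089
  M+4: 0.3085×0.2783 = 0.085856
Scale to base peak (0.499056) = 100: 100.0 : 83.2 : 17.2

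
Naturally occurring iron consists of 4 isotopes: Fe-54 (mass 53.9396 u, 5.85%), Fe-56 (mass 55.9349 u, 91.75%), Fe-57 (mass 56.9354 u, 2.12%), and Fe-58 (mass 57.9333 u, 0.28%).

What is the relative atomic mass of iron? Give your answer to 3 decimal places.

55.845 u

Average mass = Σ (abundance × isotope mass) = 0.0585 × 53.9396 + 0.9175 × 55.9349 + 0.0212 × 56.9354 + 0.0028 × 57.9333
= 3.15547 + 51.32027 + 1.20703 + 0.16221 = 55.84498 u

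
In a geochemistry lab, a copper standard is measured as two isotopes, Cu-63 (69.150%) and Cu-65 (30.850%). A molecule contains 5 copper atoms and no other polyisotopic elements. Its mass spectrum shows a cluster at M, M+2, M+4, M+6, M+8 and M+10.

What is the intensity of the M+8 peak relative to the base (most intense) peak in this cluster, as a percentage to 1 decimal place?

8.9%

Binomial terms of (0.69150 + 0.30850)^5: M 0.1581, M+2 0.3527, M+4 0.3147, M+6 0.1404, M+8 0.0313, M+10 0.0028 → M+2 is the base peak.
P(M+2) = C(5,1) × 0.69150^4 × 0.30850^1 = 5 × 0.2286487 × 0.3085 = 0.352691 (base)
P(M+8) = C(5,4) × 0.69150^1 × 0.30850^4 = 5 × 0.6915 × 0.00905776 = 0.031317
Relative intensity = 0.031317 / 0.352691 × 100 = 8.9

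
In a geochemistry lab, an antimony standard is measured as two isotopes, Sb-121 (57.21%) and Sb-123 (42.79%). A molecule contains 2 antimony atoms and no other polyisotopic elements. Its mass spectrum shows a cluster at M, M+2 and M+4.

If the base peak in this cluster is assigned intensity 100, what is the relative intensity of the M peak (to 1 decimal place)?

Binomial terms of (0.5721 + 0.4279)^2: M 0.3273, M+2 0.4896, M+4 0.1831 → M+2 is the base peak.
P(M+2) = C(2,1) × 0.5721^1 × 0.4279^1 = 2 × 0.5721 × 0.4279 = 0.489603 (base)
P(M) = C(2,0) × 0.5721^2 × 0.4279^0 = 1 × 0.32729841 × 1.0000 = 0.327298
Relative intensity = 0.327298 / 0.489603 × 100 = 66.8

66.8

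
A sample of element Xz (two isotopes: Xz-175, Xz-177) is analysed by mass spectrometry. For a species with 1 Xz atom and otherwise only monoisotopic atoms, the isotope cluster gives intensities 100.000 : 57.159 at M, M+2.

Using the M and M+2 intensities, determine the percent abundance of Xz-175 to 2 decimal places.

63.63%

If p is the fraction of Xz that is Xz-175, then I(M+2)/I(M) = [C(1,1)·p^0·(1−p)] / p^1 = 1·(1−p)/p = 57.159/100.000 = 0.5716
(1−p)/p = 0.5716/1 = 0.5716  ⇒  p = 1/(1 + 0.5716) = 0.6363
Xz-175: 63.63%, Xz-177: 36.37%.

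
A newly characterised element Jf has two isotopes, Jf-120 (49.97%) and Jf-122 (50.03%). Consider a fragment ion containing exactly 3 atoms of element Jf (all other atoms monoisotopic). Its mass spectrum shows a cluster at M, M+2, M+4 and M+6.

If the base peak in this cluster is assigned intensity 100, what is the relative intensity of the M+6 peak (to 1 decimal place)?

33.4

Term probabilities: M 0.1248, M+2 0.3748, M+4 0.3752, M+6 0.1252. Base peak = M+4.
P(M+4) = C(3,2) × 0.4997^1 × 0.5003^2 = 3 × 0.4997 × 0.25030009 = 0.375225 (base)
P(M+6) = C(3,3) × 0.4997^0 × 0.5003^3 = 1 × 1.0000 × 0.12522514 = 0.125225
Relative intensity = 0.125225 / 0.375225 × 100 = 33.4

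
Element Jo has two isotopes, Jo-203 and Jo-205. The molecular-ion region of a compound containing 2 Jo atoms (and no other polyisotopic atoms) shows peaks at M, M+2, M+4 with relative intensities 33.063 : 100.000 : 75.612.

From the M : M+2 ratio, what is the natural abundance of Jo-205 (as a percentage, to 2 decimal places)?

Write p for the Jo-203 fraction. I(M+2)/I(M) = [C(2,1)·p^1·(1−p)] / p^2 = 2·(1−p)/p = 100.000/33.063 = 3.0245
(1−p)/p = 3.0245/2 = 1.5123  ⇒  p = 1/(1 + 1.5123) = 0.3980
Jo-203: 39.80%, Jo-205: 60.20%.

60.20%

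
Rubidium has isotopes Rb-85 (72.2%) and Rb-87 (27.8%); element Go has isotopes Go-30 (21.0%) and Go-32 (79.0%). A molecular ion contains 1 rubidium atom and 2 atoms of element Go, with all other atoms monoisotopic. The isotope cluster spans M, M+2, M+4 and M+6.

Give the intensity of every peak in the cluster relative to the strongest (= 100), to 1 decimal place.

5.9 : 46.4 : 100.0 : 32.0

Rubidium pattern (n=1): 0.7220 : 0.2780
Element Go pattern (n=2): 0.0441 : 0.3318 : 0.6241
Convolve the two distributions (both contribute in 2-u steps):
  M: 0.7220×0.0441 = 0.031840
  M+2: 0.7220×0.3318 + 0.2780×0.0441 = 0.251819
  M+4: 0.7220×0.6241 + 0.2780×0.3318 = 0.542841
  M+6: 0.2780×0.6241 = 0.173500
Scale to base peak (0.542841) = 100: 5.9 : 46.4 : 100.0 : 32.0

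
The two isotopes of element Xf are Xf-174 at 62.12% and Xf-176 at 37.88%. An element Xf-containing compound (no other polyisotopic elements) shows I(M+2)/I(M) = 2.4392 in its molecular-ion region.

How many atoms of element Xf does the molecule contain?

The M+2/M ratio from n Xf atoms is n · q/p = n · 0.3788/0.6212.
n = 2.4392 × 0.6212/0.3788 = 4.00 ≈ 4

4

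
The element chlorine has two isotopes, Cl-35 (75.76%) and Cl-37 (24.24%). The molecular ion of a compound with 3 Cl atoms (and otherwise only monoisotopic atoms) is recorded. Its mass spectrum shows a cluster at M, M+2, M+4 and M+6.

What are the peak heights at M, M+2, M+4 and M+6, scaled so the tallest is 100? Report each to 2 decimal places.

Expanding (0.7576 + 0.2424)^3:
P(M) = 0.7576^3 = 0.434830
P(M+2) = 3 × 0.7576^2 × 0.2424^1 = 0.417382
P(M+4) = 3 × 0.7576^1 × 0.2424^2 = 0.133545
P(M+6) = 0.2424^3 = 0.014243
The M peak is largest (0.434830); scaling to 100 gives 100.00 : 95.99 : 30.71 : 3.28.

100.00 : 95.99 : 30.71 : 3.28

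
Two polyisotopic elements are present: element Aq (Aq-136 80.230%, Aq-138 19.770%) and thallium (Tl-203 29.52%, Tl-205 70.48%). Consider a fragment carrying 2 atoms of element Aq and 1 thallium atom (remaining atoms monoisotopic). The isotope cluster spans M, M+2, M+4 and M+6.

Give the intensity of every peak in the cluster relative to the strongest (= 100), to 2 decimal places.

34.72 : 100.00 : 42.96 : 5.03

Element Aq pattern (n=2): 0.64368529 : 0.31722942 : 0.03908529
Thallium pattern (n=1): 0.2952 : 0.7048
Convolve the two distributions (both contribute in 2-u steps):
  M: 0.64368529×0.2952 = 0.190016
  M+2: 0.64368529×0.7048 + 0.31722942×0.2952 = 0.547316
  M+4: 0.31722942×0.7048 + 0.03908529×0.2952 = 0.235121
  M+6: 0.03908529×0.7048 = 0.027547
Scale to base peak (0.547316) = 100: 34.72 : 100.00 : 42.96 : 5.03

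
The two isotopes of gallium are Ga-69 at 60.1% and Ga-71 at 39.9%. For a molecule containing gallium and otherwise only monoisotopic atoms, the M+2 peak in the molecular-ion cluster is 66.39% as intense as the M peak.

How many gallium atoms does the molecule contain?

1

The M+2/M ratio from n Ga atoms is n · q/p = n · 0.399/0.601.
n = 0.6639 × 0.601/0.399 = 1.00 ≈ 1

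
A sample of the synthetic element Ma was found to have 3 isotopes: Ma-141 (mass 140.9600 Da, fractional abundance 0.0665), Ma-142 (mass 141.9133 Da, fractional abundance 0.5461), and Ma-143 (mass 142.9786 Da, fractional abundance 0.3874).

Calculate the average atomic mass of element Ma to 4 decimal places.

142.2626 Da

Average mass = Σ (abundance × isotope mass) = 0.0665 × 140.9600 + 0.5461 × 141.9133 + 0.3874 × 142.9786
= 9.37384 + 77.49885 + 55.38991 = 142.26260 Da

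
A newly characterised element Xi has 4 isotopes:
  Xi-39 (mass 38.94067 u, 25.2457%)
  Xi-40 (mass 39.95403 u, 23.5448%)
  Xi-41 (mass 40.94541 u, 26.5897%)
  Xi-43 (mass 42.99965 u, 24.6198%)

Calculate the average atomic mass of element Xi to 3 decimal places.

40.712 u

Weight each isotope mass by its fractional abundance: 0.252457 × 38.94067 + 0.235448 × 39.95403 + 0.265897 × 40.94541 + 0.246198 × 42.99965
= 9.830845 + 9.407096 + 10.887262 + 10.586428 = 40.711631 u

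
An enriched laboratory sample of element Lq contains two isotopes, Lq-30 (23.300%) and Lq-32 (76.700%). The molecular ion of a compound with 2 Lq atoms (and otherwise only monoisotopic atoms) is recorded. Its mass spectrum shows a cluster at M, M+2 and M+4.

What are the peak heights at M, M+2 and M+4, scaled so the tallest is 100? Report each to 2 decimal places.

9.23 : 60.76 : 100.00

Expanding (0.23300 + 0.76700)^2:
P(M) = 0.23300^2 = 0.054289
P(M+2) = 2 × 0.23300^1 × 0.76700^1 = 0.357422
P(M+4) = 0.76700^2 = 0.588289
The M+4 peak is largest (0.588289); scaling to 100 gives 9.23 : 60.76 : 100.00.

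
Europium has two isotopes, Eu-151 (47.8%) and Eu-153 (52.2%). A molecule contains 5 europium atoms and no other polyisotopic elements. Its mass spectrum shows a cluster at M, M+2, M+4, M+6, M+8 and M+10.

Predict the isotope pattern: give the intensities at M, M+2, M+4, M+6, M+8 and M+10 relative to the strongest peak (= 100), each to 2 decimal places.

7.68 : 41.93 : 91.57 : 100.00 : 54.60 : 11.93

The 5 Eu atoms are independent, so intensities follow the terms of (0.478 + 0.522)^5.
P(M) = 0.478^5 = 0.024954
P(M+2) = 5 × 0.478^4 × 0.522^1 = 0.136255
P(M+4) = 10 × 0.478^3 × 0.522^2 = 0.297594
P(M+6) = 10 × 0.478^2 × 0.522^3 = 0.324988
P(M+8) = 5 × 0.478^1 × 0.522^4 = 0.177452
P(M+10) = 0.522^5 = 0.038757
The M+6 peak is largest (0.324988); scaling to 100 gives 7.68 : 41.93 : 91.57 : 100.00 : 54.60 : 11.93.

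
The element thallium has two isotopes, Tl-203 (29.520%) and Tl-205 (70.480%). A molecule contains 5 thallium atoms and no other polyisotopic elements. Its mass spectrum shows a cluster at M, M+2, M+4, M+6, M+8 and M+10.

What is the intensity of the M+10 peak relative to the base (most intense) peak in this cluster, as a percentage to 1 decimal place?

Binomial terms of (0.29520 + 0.70480)^5: M 0.0022, M+2 0.0268, M+4 0.1278, M+6 0.3051, M+8 0.3642, M+10 0.1739 → M+8 is the base peak.
P(M+8) = C(5,4) × 0.29520^1 × 0.70480^4 = 5 × 0.2952 × 0.24675365 = 0.364208 (base)
P(M+10) = C(5,5) × 0.29520^0 × 0.70480^5 = 1 × 1.0000 × 0.17391197 = 0.173912
Relative intensity = 0.173912 / 0.364208 × 100 = 47.8

47.8%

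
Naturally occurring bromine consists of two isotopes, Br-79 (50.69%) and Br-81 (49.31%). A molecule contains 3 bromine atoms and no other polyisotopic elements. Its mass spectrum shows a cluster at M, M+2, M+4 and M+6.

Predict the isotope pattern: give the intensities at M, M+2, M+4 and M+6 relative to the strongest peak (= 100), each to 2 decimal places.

Expanding (0.5069 + 0.4931)^3:
P(M) = 0.5069^3 = 0.130247
P(M+2) = 3 × 0.5069^2 × 0.4931^1 = 0.380103
P(M+4) = 3 × 0.5069^1 × 0.4931^2 = 0.369755
P(M+6) = 0.4931^3 = 0.119896
The M+2 peak is largest (0.380103); scaling to 100 gives 34.27 : 100.00 : 97.28 : 31.54.

34.27 : 100.00 : 97.28 : 31.54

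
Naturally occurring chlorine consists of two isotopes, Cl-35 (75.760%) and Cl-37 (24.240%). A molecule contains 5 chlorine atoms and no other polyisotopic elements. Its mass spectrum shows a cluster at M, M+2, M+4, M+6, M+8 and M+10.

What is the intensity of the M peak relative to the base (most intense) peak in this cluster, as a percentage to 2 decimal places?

(0.75760 + 0.24240)^5 gives M 0.2496, M+2 0.3993, M+4 0.2555, M+6 0.0817, M+8 0.0131, M+10 0.0008; the largest is M+2.
P(M+2) = C(5,1) × 0.75760^4 × 0.24240^1 = 5 × 0.32942751 × 0.2424 = 0.399266 (base)
P(M) = C(5,0) × 0.75760^5 × 0.24240^0 = 1 × 0.24957428 × 1.0000 = 0.249574
Relative intensity = 0.249574 / 0.399266 × 100 = 62.51

62.51%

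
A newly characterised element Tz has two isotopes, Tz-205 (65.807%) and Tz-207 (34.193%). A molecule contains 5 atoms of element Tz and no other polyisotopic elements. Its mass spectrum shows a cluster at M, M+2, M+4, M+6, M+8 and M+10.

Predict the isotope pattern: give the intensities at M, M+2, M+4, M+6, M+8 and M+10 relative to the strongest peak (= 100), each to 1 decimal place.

Each Tz atom is independently Tz-205 (p = 0.65807) or Tz-207 (q = 0.34193); the cluster is the binomial expansion (p + q)^5.
P(M) = 0.65807^5 = 0.123413
P(M+2) = 5 × 0.65807^4 × 0.34193^1 = 0.320624
P(M+4) = 10 × 0.65807^3 × 0.34193^2 = 0.333189
P(M+6) = 10 × 0.65807^2 × 0.34193^3 = 0.173123
P(M+8) = 5 × 0.65807^1 × 0.34193^4 = 0.044977
P(M+10) = 0.34193^5 = 0.004674
The M+4 peak is largest (0.333189); scaling to 100 gives 37.0 : 96.2 : 100.0 : 52.0 : 13.5 : 1.4.

37.0 : 96.2 : 100.0 : 52.0 : 13.5 : 1.4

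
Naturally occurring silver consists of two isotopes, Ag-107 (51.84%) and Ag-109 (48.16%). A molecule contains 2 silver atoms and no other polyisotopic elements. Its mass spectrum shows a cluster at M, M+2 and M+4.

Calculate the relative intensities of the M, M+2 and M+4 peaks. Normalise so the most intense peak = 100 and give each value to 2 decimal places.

Expanding (0.5184 + 0.4816)^2:
P(M) = 0.5184^2 = 0.268739
P(M+2) = 2 × 0.5184^1 × 0.4816^1 = 0.499323
P(M+4) = 0.4816^2 = 0.231939
The M+2 peak is largest (0.499323); scaling to 100 gives 53.82 : 100.00 : 46.45.

53.82 : 100.00 : 46.45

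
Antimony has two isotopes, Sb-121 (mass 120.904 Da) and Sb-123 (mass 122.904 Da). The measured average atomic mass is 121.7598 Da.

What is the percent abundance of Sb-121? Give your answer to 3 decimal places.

Let x be the fractional abundance of Sb-121; then Sb-123 has abundance 1 − x.
120.904·x + 122.904·(1 − x) = 121.7598
(120.904 − 122.904)·x = 121.7598 − 122.904
x = -1.1442 / -2.000 = 0.57210 → 57.210% Sb-121, 42.790% Sb-123.

57.210%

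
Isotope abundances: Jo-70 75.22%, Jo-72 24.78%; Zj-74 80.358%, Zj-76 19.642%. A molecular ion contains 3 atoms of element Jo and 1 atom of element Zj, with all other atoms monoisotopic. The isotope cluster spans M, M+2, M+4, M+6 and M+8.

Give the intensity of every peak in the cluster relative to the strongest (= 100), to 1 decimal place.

Element Jo pattern (n=3): 0.4255984 : 0.42061932 : 0.13856616 : 0.01521612
Element Zj pattern (n=1): 0.80358 : 0.19642
Convolve the two distributions (both contribute in 2-u steps):
  M: 0.4255984×0.80358 = 0.342002
  M+2: 0.4255984×0.19642 + 0.42061932×0.80358 = 0.421597
  M+4: 0.42061932×0.19642 + 0.13856616×0.80358 = 0.193967
  M+6: 0.13856616×0.19642 + 0.01521612×0.80358 = 0.039445
  M+8: 0.01521612×0.19642 = 0.002989
Scale to base peak (0.421597) = 100: 81.1 : 100.0 : 46.0 : 9.4 : 0.7

81.1 : 100.0 : 46.0 : 9.4 : 0.7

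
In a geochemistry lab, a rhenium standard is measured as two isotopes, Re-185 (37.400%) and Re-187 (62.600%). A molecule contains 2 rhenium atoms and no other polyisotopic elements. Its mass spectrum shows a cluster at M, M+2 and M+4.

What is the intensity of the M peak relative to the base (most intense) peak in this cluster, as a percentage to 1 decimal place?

(0.37400 + 0.62600)^2 gives M 0.1399, M+2 0.4682, M+4 0.3919; the largest is M+2.
P(M+2) = C(2,1) × 0.37400^1 × 0.62600^1 = 2 × 0.3740 × 0.6260 = 0.468248 (base)
P(M) = C(2,0) × 0.37400^2 × 0.62600^0 = 1 × 0.139876 × 1.0000 = 0.139876
Relative intensity = 0.139876 / 0.468248 × 100 = 29.9

29.9%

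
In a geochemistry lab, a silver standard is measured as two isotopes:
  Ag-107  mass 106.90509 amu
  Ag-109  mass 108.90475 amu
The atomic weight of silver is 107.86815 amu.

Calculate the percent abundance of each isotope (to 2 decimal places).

Writing the weighted mean with unknown fraction x of Ag-107:
106.90509·x + 108.90475·(1 − x) = 107.86815
(106.90509 − 108.90475)·x = 107.86815 − 108.90475
x = -1.03660 / -1.99966 = 0.51839 → 51.84% Ag-107, 48.16% Ag-109.

Ag-107: 51.84%, Ag-109: 48.16%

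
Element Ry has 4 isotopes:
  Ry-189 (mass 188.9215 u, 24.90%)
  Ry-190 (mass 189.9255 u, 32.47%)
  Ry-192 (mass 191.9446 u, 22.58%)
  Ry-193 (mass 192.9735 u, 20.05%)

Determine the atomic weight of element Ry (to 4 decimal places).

Average mass = Σ (abundance × isotope mass) = 0.2490 × 188.9215 + 0.3247 × 189.9255 + 0.2258 × 191.9446 + 0.2005 × 192.9735
= 47.04145 + 61.66881 + 43.34109 + 38.69119 = 190.74254 u

190.7425 u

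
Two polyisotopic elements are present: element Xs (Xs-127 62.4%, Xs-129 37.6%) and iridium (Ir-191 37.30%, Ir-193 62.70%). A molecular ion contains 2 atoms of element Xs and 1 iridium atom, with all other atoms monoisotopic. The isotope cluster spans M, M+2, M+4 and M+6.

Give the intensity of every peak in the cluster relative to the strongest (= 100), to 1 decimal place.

Element Xs pattern (n=2): 0.389376 : 0.469248 : 0.141376
Iridium pattern (n=1): 0.3730 : 0.6270
Convolve the two distributions (both contribute in 2-u steps):
  M: 0.389376×0.3730 = 0.145237
  M+2: 0.389376×0.6270 + 0.469248×0.3730 = 0.419168
  M+4: 0.469248×0.6270 + 0.141376×0.3730 = 0.346952
  M+6: 0.141376×0.6270 = 0.088643
Scale to base peak (0.419168) = 100: 34.6 : 100.0 : 82.8 : 21.1

34.6 : 100.0 : 82.8 : 21.1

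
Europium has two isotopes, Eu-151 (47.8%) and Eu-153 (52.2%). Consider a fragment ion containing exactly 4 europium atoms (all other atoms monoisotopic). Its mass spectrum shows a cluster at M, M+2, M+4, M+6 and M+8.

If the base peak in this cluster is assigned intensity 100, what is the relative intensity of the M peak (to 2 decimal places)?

13.98

Term probabilities: M 0.0522, M+2 0.2280, M+4 0.3735, M+6 0.2720, M+8 0.0742. Base peak = M+4.
P(M+4) = C(4,2) × 0.478^2 × 0.522^2 = 6 × 0.228484 × 0.272484 = 0.373549 (base)
P(M) = C(4,0) × 0.478^4 × 0.522^0 = 1 × 0.05220494 × 1.0000 = 0.052205
Relative intensity = 0.052205 / 0.373549 × 100 = 13.98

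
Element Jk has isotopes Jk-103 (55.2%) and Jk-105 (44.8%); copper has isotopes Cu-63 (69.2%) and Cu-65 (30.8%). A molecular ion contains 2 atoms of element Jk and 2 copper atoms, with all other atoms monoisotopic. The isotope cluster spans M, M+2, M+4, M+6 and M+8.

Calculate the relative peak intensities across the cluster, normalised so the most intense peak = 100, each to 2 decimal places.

39.79 : 100.00 : 91.58 : 36.12 : 5.19

Element Jk pattern (n=2): 0.304704 : 0.494592 : 0.200704
Copper pattern (n=2): 0.478864 : 0.426272 : 0.094864
Convolve the two distributions (both contribute in 2-u steps):
  M: 0.304704×0.478864 = 0.145912
  M+2: 0.304704×0.426272 + 0.494592×0.478864 = 0.366729
  M+4: 0.304704×0.094864 + 0.494592×0.426272 + 0.200704×0.478864 = 0.335846
  M+6: 0.494592×0.094864 + 0.200704×0.426272 = 0.132473
  M+8: 0.200704×0.094864 = 0.019040
Scale to base peak (0.366729) = 100: 39.79 : 100.00 : 91.58 : 36.12 : 5.19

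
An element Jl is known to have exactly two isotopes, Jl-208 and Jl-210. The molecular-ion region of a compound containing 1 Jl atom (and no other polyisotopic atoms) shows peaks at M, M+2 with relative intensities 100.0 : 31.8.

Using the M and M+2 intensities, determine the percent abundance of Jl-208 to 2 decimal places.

75.87%

Write p for the Jl-208 fraction. I(M+2)/I(M) = [C(1,1)·p^0·(1−p)] / p^1 = 1·(1−p)/p = 31.8/100.0 = 0.3180
(1−p)/p = 0.3180/1 = 0.3180  ⇒  p = 1/(1 + 0.3180) = 0.7587
Jl-208: 75.87%, Jl-210: 24.13%.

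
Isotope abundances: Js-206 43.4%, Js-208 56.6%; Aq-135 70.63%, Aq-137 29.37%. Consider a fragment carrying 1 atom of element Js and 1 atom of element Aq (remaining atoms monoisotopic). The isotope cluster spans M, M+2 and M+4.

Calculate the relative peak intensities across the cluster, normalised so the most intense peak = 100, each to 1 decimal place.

58.1 : 100.0 : 31.5

Element Js pattern (n=1): 0.4340 : 0.5660
Element Aq pattern (n=1): 0.7063 : 0.2937
Convolve the two distributions (both contribute in 2-u steps):
  M: 0.4340×0.7063 = 0.306534
  M+2: 0.4340×0.2937 + 0.5660×0.7063 = 0.527232
  M+4: 0.5660×0.2937 = 0.166234
Scale to base peak (0.527232) = 100: 58.1 : 100.0 : 31.5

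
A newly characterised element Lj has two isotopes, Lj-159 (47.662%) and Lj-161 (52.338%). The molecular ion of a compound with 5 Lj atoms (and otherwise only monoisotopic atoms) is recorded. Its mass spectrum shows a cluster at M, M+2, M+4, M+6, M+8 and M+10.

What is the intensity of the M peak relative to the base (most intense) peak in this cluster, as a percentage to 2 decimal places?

7.55%

Binomial terms of (0.47662 + 0.52338)^5: M 0.0246, M+2 0.1350, M+4 0.2966, M+6 0.3257, M+8 0.1788, M+10 0.0393 → M+6 is the base peak.
P(M+6) = C(5,3) × 0.47662^2 × 0.52338^3 = 10 × 0.22716662 × 0.14336772 = 0.325684 (base)
P(M) = C(5,0) × 0.47662^5 × 0.52338^0 = 1 × 0.02459582 × 1.0000 = 0.024596
Relative intensity = 0.024596 / 0.325684 × 100 = 7.55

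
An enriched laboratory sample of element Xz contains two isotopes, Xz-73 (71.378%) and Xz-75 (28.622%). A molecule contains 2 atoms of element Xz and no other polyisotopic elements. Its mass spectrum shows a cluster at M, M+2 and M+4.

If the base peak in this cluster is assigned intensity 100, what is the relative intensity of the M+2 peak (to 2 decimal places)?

(0.71378 + 0.28622)^2 gives M 0.5095, M+2 0.4086, M+4 0.0819; the largest is M.
P(M) = C(2,0) × 0.71378^2 × 0.28622^0 = 1 × 0.50948189 × 1.0000 = 0.509482 (base)
P(M+2) = C(2,1) × 0.71378^1 × 0.28622^1 = 2 × 0.71378 × 0.28622 = 0.408596
Relative intensity = 0.408596 / 0.509482 × 100 = 80.20

80.20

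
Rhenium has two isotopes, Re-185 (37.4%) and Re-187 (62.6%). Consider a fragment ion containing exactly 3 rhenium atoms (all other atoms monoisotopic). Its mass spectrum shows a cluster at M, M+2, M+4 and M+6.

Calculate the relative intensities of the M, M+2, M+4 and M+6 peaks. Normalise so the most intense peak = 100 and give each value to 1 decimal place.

11.9 : 59.7 : 100.0 : 55.8

Each Re atom is independently Re-185 (p = 0.374) or Re-187 (q = 0.626); the cluster is the binomial expansion (p + q)^3.
P(M) = 0.374^3 = 0.052314
P(M+2) = 3 × 0.374^2 × 0.626^1 = 0.262687
P(M+4) = 3 × 0.374^1 × 0.626^2 = 0.439685
P(M+6) = 0.626^3 = 0.245314
The M+4 peak is largest (0.439685); scaling to 100 gives 11.9 : 59.7 : 100.0 : 55.8.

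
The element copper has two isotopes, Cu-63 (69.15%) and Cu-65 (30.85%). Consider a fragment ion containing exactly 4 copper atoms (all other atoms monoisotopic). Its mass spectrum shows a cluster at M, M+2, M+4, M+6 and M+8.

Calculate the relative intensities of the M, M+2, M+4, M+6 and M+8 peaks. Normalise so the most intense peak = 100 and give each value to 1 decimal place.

56.0 : 100.0 : 66.9 : 19.9 : 2.2

Expanding (0.6915 + 0.3085)^4:
P(M) = 0.6915^4 = 0.228649
P(M+2) = 4 × 0.6915^3 × 0.3085^1 = 0.408030
P(M+4) = 6 × 0.6915^2 × 0.3085^2 = 0.273052
P(M+6) = 4 × 0.6915^1 × 0.3085^3 = 0.081212
P(M+8) = 0.3085^4 = 0.009058
The M+2 peak is largest (0.408030); scaling to 100 gives 56.0 : 100.0 : 66.9 : 19.9 : 2.2.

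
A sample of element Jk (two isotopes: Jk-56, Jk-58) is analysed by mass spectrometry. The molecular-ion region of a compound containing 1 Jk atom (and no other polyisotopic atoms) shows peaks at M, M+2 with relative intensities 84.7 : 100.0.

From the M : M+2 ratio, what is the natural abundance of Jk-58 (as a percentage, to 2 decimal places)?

Write p for the Jk-56 fraction. I(M+2)/I(M) = [C(1,1)·p^0·(1−p)] / p^1 = 1·(1−p)/p = 100.0/84.7 = 1.1806
(1−p)/p = 1.1806/1 = 1.1806  ⇒  p = 1/(1 + 1.1806) = 0.4586
Jk-56: 45.86%, Jk-58: 54.14%.

54.14%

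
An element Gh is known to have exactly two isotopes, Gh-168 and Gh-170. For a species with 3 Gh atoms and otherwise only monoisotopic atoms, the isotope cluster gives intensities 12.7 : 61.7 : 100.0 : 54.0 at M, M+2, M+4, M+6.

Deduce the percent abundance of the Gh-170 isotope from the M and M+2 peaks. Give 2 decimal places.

Let p = fractional abundance of Gh-168. I(M+2)/I(M) = [C(3,1)·p^2·(1−p)] / p^3 = 3·(1−p)/p = 61.7/12.7 = 4.8583
(1−p)/p = 4.8583/3 = 1.6194  ⇒  p = 1/(1 + 1.6194) = 0.3818
Gh-168: 38.18%, Gh-170: 61.82%.

61.82%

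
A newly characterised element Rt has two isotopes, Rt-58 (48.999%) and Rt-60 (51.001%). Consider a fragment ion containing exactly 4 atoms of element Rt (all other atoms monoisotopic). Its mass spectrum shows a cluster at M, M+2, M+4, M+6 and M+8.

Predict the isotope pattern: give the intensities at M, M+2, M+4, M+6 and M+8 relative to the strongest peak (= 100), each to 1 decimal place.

15.4 : 64.0 : 100.0 : 69.4 : 18.1

The 4 Rt atoms are independent, so intensities follow the terms of (0.48999 + 0.51001)^4.
P(M) = 0.48999^4 = 0.057643
P(M+2) = 4 × 0.48999^3 × 0.51001^1 = 0.239994
P(M+4) = 6 × 0.48999^2 × 0.51001^2 = 0.374699
P(M+6) = 4 × 0.48999^1 × 0.51001^3 = 0.260006
P(M+8) = 0.51001^4 = 0.067657
The M+4 peak is largest (0.374699); scaling to 100 gives 15.4 : 64.0 : 100.0 : 69.4 : 18.1.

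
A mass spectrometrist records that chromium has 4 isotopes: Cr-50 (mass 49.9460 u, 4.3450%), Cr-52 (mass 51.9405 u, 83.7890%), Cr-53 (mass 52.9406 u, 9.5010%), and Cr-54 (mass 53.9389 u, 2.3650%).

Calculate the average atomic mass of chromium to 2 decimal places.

Average mass = Σ (abundance × isotope mass) = 0.043450 × 49.9460 + 0.837890 × 51.9405 + 0.095010 × 52.9406 + 0.023650 × 53.9389
= 2.17015 + 43.52043 + 5.02989 + 1.27565 = 51.99612 u

52.00 u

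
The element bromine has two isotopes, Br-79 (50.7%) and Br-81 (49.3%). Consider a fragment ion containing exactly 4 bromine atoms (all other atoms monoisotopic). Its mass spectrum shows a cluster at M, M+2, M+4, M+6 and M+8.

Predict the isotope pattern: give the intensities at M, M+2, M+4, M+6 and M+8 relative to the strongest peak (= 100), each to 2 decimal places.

17.63 : 68.56 : 100.00 : 64.83 : 15.76

Expanding (0.507 + 0.493)^4:
P(M) = 0.507^4 = 0.066074
P(M+2) = 4 × 0.507^3 × 0.493^1 = 0.256999
P(M+4) = 6 × 0.507^2 × 0.493^2 = 0.374853
P(M+6) = 4 × 0.507^1 × 0.493^3 = 0.243001
P(M+8) = 0.493^4 = 0.059073
The M+4 peak is largest (0.374853); scaling to 100 gives 17.63 : 68.56 : 100.00 : 64.83 : 15.76.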